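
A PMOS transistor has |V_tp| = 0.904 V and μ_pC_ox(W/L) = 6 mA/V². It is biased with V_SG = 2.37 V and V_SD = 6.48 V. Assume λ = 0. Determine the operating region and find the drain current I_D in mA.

V_ov = V_SG − |V_tp| = 2.37 − 0.904 = 1.47 V.
Since V_SD = 6.48 V ≥ V_ov = 1.47 V, the device is in saturation.
I_D = ½ k_p V_ov² = 0.5 × 6 × 1.47² = 6.45 mA.

Saturation; I_D = 6.45 mA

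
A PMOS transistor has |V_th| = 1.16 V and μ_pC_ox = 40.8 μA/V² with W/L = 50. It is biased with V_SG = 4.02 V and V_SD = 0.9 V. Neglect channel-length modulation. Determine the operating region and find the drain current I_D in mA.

Triode; I_D = 4.42 mA

k_p = μ_pC_ox · (W/L) = 2.04 mA/V².
V_ov = V_SG − |V_th| = 4.02 − 1.16 = 2.86 V.
Since V_SD = 0.9 V < V_ov = 2.86 V, the device is in the triode region.
I_D = k_p [V_ov · V_SD − ½ V_SD²] = 2.04 × [2.86 × 0.9 − 0.5 × 0.9²] = 4.42 mA.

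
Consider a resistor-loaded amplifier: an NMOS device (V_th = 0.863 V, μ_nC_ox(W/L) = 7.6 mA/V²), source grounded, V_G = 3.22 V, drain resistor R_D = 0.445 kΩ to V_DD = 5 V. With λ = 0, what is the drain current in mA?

V_GS = V_G = 3.22 V, so V_ov = 3.22 − 0.863 = 2.36 V.
Assume saturation: I_D = ½ k_n V_ov² = 0.5 × 7.6 × 2.36² = 21.1 mA, giving V_DS = V_DD − I_D R_D = 5 − 21.1 × 0.445 = -4.39 V.
But -4.39 V < V_ov = 2.36 V, so the device is actually in triode.
In triode I_D = k_n[V_ov V_DS − ½ V_DS²] and I_D = (V_DD − V_DS)/R_D. Equating: 1.69 V_DS² − 8.971 V_DS + 5 = 0, giving V_DS = 0.633 V (the root below V_ov).
I_D = (5 − 0.633) / 0.445 = 9.81 mA.

I_D = 9.81 mA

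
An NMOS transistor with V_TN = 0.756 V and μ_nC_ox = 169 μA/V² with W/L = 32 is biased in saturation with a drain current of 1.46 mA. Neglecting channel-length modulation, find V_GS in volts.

k_n = μ_nC_ox · (W/L) = 5.408 mA/V².
In saturation I_D = ½ k_n (V_GS − V_TN)², so V_GS − V_TN = √(2 I_D / k_n) = √(2 × 1.46 / 5.408) = 0.735 V.
V_GS = 0.756 + 0.735 = 1.49 V.

V_GS = 1.49 V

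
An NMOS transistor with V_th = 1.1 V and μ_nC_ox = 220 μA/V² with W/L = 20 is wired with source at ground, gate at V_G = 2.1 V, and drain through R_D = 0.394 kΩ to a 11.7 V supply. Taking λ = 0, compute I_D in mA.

I_D = 2.20 mA

V_GS = V_G = 2.1 V, so V_ov = 2.1 − 1.1 = 1 V.
k_n = μ_nC_ox · (W/L) = 4.4 mA/V².
Assume saturation: I_D = ½ k_n V_ov² = 0.5 × 4.4 × 1² = 2.2 mA, giving V_DS = V_DD − I_D R_D = 11.7 − 2.2 × 0.394 = 10.8 V.
V_DS = 10.8 V ≥ V_ov = 1 V, confirming saturation.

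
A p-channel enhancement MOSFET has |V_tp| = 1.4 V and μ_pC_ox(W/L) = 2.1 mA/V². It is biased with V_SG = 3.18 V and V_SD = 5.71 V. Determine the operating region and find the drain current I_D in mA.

Saturation; I_D = 3.33 mA

V_ov = V_SG − |V_tp| = 3.18 − 1.4 = 1.78 V.
Since V_SD = 5.71 V ≥ V_ov = 1.78 V, the device is in saturation.
I_D = ½ k_p V_ov² = 0.5 × 2.1 × 1.78² = 3.33 mA.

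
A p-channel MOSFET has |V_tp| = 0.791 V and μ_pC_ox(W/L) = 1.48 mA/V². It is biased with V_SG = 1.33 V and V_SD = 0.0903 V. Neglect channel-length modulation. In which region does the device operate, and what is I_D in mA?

V_ov = V_SG − |V_tp| = 1.33 − 0.791 = 0.539 V.
Since V_SD = 0.0903 V < V_ov = 0.539 V, the device is in the triode region.
I_D = k_p [V_ov · V_SD − ½ V_SD²] = 1.48 × [0.539 × 0.0903 − 0.5 × 0.0903²] = 0.066 mA.

Triode; I_D = 0.0660 mA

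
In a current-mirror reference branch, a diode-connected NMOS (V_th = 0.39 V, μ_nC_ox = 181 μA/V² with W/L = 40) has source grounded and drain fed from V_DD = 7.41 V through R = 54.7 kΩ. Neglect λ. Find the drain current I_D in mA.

With gate tied to drain, V_GS = V_DS ≥ V_GS − V_th, so the device is in saturation.
k_n = μ_nC_ox · (W/L) = 7.24 mA/V².
KCL at the drain: ½ k_n (V_GS − V_th)² = (V_DD − V_GS)/R.
Let x = V_GS − 0.39. Then 198 x² + x − 7.02 = 0, giving x = 0.186 V (positive root), so V_GS = 0.576 V.
I_D = (V_DD − V_GS)/R = (7.41 − 0.576) / 54.7 = 0.125 mA.

I_D = 0.125 mA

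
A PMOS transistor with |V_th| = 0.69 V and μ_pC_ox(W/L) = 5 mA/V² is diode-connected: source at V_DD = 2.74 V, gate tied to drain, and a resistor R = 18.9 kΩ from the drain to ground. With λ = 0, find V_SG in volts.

V_SG = 0.888 V

With gate tied to drain, V_SG = V_SD ≥ V_SG − |V_th|, so the device is in saturation.
KCL at the drain: ½ k_p (V_SG − |V_th|)² = (V_DD − V_SG)/R.
Let x = V_SG − 0.69. Then 47.2 x² + x − 2.05 = 0, giving x = 0.198 V (positive root), so V_SG = 0.888 V.
I_D = (V_DD − V_SG)/R = (2.74 − 0.888) / 18.9 = 0.098 mA.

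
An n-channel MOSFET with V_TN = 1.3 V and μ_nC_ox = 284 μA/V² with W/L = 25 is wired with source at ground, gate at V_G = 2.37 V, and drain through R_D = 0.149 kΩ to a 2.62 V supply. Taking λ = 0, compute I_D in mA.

I_D = 4.06 mA

V_GS = V_G = 2.37 V, so V_ov = 2.37 − 1.3 = 1.07 V.
k_n = μ_nC_ox · (W/L) = 7.1 mA/V².
Assume saturation: I_D = ½ k_n V_ov² = 0.5 × 7.1 × 1.07² = 4.06 mA, giving V_DS = V_DD − I_D R_D = 2.62 − 4.06 × 0.149 = 2.01 V.
V_DS = 2.01 V ≥ V_ov = 1.07 V, confirming saturation.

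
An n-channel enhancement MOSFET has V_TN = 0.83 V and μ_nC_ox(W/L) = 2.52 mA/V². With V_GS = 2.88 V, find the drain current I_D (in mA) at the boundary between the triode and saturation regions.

At the boundary V_DS = V_ov = V_GS − V_TN = 2.88 − 0.83 = 2.05 V.
I_D = ½ k_n V_ov² = 0.5 × 2.52 × 2.05² = 5.3 mA.

I_D = 5.30 mA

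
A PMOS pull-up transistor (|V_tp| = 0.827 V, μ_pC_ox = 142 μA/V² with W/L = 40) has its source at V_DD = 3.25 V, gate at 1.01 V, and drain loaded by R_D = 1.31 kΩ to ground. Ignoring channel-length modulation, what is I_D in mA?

V_SG = V_DD − V_G = 3.25 − 1.01 = 2.24 V, so V_ov = 2.24 − 0.827 = 1.41 V.
k_p = μ_pC_ox · (W/L) = 5.68 mA/V².
Assume saturation: I_D = ½ k_p V_ov² = 0.5 × 5.68 × 1.41² = 5.67 mA, giving V_SD = V_DD − I_D R_D = 3.25 − 5.67 × 1.31 = -4.18 V.
But -4.18 V < V_ov = 1.41 V, so the device is actually in triode.
In triode I_D = k_p[V_ov V_SD − ½ V_SD²] and I_D = (V_DD − V_SD)/R_D. Equating: 3.72 V_SD² − 11.51 V_SD + 3.25 = 0, giving V_SD = 0.314 V (the root below V_ov).
I_D = (3.25 − 0.314) / 1.31 = 2.24 mA.

I_D = 2.24 mA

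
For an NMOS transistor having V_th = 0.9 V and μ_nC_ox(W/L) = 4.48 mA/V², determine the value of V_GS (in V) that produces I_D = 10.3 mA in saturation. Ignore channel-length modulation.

V_GS = 3.04 V

In saturation I_D = ½ k_n (V_GS − V_th)², so V_GS − V_th = √(2 I_D / k_n) = √(2 × 10.3 / 4.48) = 2.14 V.
V_GS = 0.9 + 2.14 = 3.04 V.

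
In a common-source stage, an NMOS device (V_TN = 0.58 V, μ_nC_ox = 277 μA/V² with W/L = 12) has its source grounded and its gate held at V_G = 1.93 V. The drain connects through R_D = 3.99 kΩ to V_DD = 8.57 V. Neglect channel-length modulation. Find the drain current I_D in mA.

I_D = 2.01 mA

V_GS = V_G = 1.93 V, so V_ov = 1.93 − 0.58 = 1.35 V.
k_n = μ_nC_ox · (W/L) = 3.324 mA/V².
Assume saturation: I_D = ½ k_n V_ov² = 0.5 × 3.324 × 1.35² = 3.03 mA, giving V_DS = V_DD − I_D R_D = 8.57 − 3.03 × 3.99 = -3.52 V.
But -3.52 V < V_ov = 1.35 V, so the device is actually in triode.
In triode I_D = k_n[V_ov V_DS − ½ V_DS²] and I_D = (V_DD − V_DS)/R_D. Equating: 6.63 V_DS² − 18.9 V_DS + 8.57 = 0, giving V_DS = 0.566 V (the root below V_ov).
I_D = (8.57 − 0.566) / 3.99 = 2.01 mA.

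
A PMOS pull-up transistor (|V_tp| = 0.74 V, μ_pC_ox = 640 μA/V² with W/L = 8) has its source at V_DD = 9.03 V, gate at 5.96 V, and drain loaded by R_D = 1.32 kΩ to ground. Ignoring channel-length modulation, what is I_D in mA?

V_SG = V_DD − V_G = 9.03 − 5.96 = 3.07 V, so V_ov = 3.07 − 0.74 = 2.33 V.
k_p = μ_pC_ox · (W/L) = 5.12 mA/V².
Assume saturation: I_D = ½ k_p V_ov² = 0.5 × 5.12 × 2.33² = 13.9 mA, giving V_SD = V_DD − I_D R_D = 9.03 − 13.9 × 1.32 = -9.32 V.
But -9.32 V < V_ov = 2.33 V, so the device is actually in triode.
In triode I_D = k_p[V_ov V_SD − ½ V_SD²] and I_D = (V_DD − V_SD)/R_D. Equating: 3.38 V_SD² − 16.75 V_SD + 9.03 = 0, giving V_SD = 0.616 V (the root below V_ov).
I_D = (9.03 − 0.616) / 1.32 = 6.37 mA.

I_D = 6.37 mA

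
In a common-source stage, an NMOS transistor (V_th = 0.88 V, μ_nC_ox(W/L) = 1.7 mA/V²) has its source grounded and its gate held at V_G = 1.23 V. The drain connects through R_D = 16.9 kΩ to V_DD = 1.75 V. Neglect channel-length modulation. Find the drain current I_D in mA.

I_D = 0.0904 mA

V_GS = V_G = 1.23 V, so V_ov = 1.23 − 0.88 = 0.35 V.
Assume saturation: I_D = ½ k_n V_ov² = 0.5 × 1.7 × 0.35² = 0.104 mA, giving V_DS = V_DD − I_D R_D = 1.75 − 0.104 × 16.9 = -0.00971 V.
But -0.00971 V < V_ov = 0.35 V, so the device is actually in triode.
In triode I_D = k_n[V_ov V_DS − ½ V_DS²] and I_D = (V_DD − V_DS)/R_D. Equating: 14.4 V_DS² − 11.06 V_DS + 1.75 = 0, giving V_DS = 0.223 V (the root below V_ov).
I_D = (1.75 − 0.223) / 16.9 = 0.0904 mA.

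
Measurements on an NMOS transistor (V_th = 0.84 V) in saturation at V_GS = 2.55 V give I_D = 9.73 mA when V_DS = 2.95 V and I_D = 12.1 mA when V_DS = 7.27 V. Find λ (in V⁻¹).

With V_GS fixed, I_D ∝ (1 + λ V_DS) in saturation, so I_D2/I_D1 = (1 + λ V_DS2)/(1 + λ V_DS1).
12.1/9.73 = 1.244 = (1 + 7.27 λ)/(1 + 2.95 λ).
Solving: λ (I_D1 V_DS2 − I_D2 V_DS1) = I_D2 − I_D1, so λ = (12.1 − 9.73) / (9.73 × 7.27 − 12.1 × 2.95) = 2.37 / 35 = 0.0676 V⁻¹.

λ = 0.0676 V⁻¹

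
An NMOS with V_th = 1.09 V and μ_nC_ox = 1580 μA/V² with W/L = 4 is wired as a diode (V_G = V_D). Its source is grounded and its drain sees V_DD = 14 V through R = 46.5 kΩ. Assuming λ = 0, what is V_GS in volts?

With gate tied to drain, V_GS = V_DS ≥ V_GS − V_th, so the device is in saturation.
k_n = μ_nC_ox · (W/L) = 6.32 mA/V².
KCL at the drain: ½ k_n (V_GS − V_th)² = (V_DD − V_GS)/R.
Let x = V_GS − 1.09. Then 147 x² + x − 12.91 = 0, giving x = 0.293 V (positive root), so V_GS = 1.38 V.
I_D = (V_DD − V_GS)/R = (14 − 1.38) / 46.5 = 0.271 mA.

V_GS = 1.38 V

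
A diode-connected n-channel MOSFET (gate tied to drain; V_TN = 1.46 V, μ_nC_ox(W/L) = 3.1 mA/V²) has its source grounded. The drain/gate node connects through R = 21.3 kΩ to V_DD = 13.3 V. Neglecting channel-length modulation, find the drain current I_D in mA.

I_D = 0.528 mA

With gate tied to drain, V_GS = V_DS ≥ V_GS − V_TN, so the device is in saturation.
KCL at the drain: ½ k_n (V_GS − V_TN)² = (V_DD − V_GS)/R.
Let x = V_GS − 1.46. Then 33 x² + x − 11.84 = 0, giving x = 0.584 V (positive root), so V_GS = 2.04 V.
I_D = (V_DD − V_GS)/R = (13.3 − 2.04) / 21.3 = 0.528 mA.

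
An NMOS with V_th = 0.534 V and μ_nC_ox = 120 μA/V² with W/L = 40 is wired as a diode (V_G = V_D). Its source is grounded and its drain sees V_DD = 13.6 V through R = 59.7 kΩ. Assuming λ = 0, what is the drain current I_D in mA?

With gate tied to drain, V_GS = V_DS ≥ V_GS − V_th, so the device is in saturation.
k_n = μ_nC_ox · (W/L) = 4.8 mA/V².
KCL at the drain: ½ k_n (V_GS − V_th)² = (V_DD − V_GS)/R.
Let x = V_GS − 0.534. Then 143 x² + x − 13.07 = 0, giving x = 0.299 V (positive root), so V_GS = 0.833 V.
I_D = (V_DD − V_GS)/R = (13.6 − 0.833) / 59.7 = 0.214 mA.

I_D = 0.214 mA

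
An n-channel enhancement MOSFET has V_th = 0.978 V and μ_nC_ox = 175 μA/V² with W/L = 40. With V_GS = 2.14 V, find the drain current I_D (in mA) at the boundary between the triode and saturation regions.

At the boundary V_DS = V_ov = V_GS − V_th = 2.14 − 0.978 = 1.16 V.
k_n = μ_nC_ox · (W/L) = 7 mA/V².
I_D = ½ k_n V_ov² = 0.5 × 7 × 1.16² = 4.73 mA.

I_D = 4.73 mA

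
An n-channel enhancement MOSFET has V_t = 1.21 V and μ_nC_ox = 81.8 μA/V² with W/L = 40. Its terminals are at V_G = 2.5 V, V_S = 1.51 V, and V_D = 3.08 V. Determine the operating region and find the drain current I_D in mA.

V_GS = V_G − V_S = 2.5 − 1.51 = 0.99 V; V_DS = V_D − V_S = 3.08 − 1.51 = 1.57 V.
V_GS = 0.99 V < V_t = 1.21 V, so the transistor is in cutoff.

Cutoff; I_D = 0 mA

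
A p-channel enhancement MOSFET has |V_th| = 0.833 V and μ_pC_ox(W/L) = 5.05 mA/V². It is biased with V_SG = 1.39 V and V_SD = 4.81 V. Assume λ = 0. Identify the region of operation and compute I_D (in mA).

Saturation; I_D = 0.783 mA

V_ov = V_SG − |V_th| = 1.39 − 0.833 = 0.557 V.
Since V_SD = 4.81 V ≥ V_ov = 0.557 V, the device is in saturation.
I_D = ½ k_p V_ov² = 0.5 × 5.05 × 0.557² = 0.783 mA.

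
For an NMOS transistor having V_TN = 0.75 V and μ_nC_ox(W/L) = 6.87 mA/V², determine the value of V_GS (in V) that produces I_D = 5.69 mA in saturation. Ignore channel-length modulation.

In saturation I_D = ½ k_n (V_GS − V_TN)², so V_GS − V_TN = √(2 I_D / k_n) = √(2 × 5.69 / 6.87) = 1.29 V.
V_GS = 0.75 + 1.29 = 2.04 V.

V_GS = 2.04 V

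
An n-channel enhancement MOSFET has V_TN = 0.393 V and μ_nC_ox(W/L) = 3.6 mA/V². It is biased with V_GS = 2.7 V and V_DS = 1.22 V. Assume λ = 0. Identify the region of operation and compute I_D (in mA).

V_ov = V_GS − V_TN = 2.7 − 0.393 = 2.31 V.
Since V_DS = 1.22 V < V_ov = 2.31 V, the device is in the triode region.
I_D = k_n [V_ov · V_DS − ½ V_DS²] = 3.6 × [2.31 × 1.22 − 0.5 × 1.22²] = 7.45 mA.

Triode; I_D = 7.45 mA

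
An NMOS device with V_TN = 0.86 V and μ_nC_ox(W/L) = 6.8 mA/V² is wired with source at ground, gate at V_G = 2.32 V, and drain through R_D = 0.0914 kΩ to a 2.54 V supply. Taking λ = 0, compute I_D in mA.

V_GS = V_G = 2.32 V, so V_ov = 2.32 − 0.86 = 1.46 V.
Assume saturation: I_D = ½ k_n V_ov² = 0.5 × 6.8 × 1.46² = 7.25 mA, giving V_DS = V_DD − I_D R_D = 2.54 − 7.25 × 0.0914 = 1.88 V.
V_DS = 1.88 V ≥ V_ov = 1.46 V, confirming saturation.

I_D = 7.25 mA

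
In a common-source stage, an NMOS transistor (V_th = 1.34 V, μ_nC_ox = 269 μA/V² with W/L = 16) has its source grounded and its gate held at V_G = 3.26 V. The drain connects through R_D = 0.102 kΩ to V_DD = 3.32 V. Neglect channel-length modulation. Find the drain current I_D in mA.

V_GS = V_G = 3.26 V, so V_ov = 3.26 − 1.34 = 1.92 V.
k_n = μ_nC_ox · (W/L) = 4.304 mA/V².
Assume saturation: I_D = ½ k_n V_ov² = 0.5 × 4.304 × 1.92² = 7.93 mA, giving V_DS = V_DD − I_D R_D = 3.32 − 7.93 × 0.102 = 2.51 V.
V_DS = 2.51 V ≥ V_ov = 1.92 V, confirming saturation.

I_D = 7.93 mA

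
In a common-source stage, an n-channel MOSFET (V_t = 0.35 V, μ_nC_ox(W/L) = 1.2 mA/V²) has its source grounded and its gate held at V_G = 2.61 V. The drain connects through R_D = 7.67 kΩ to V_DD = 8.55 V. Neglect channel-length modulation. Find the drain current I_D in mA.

I_D = 1.06 mA

V_GS = V_G = 2.61 V, so V_ov = 2.61 − 0.35 = 2.26 V.
Assume saturation: I_D = ½ k_n V_ov² = 0.5 × 1.2 × 2.26² = 3.06 mA, giving V_DS = V_DD − I_D R_D = 8.55 − 3.06 × 7.67 = -15 V.
But -15 V < V_ov = 2.26 V, so the device is actually in triode.
In triode I_D = k_n[V_ov V_DS − ½ V_DS²] and I_D = (V_DD − V_DS)/R_D. Equating: 4.6 V_DS² − 21.8 V_DS + 8.55 = 0, giving V_DS = 0.431 V (the root below V_ov).
I_D = (8.55 − 0.431) / 7.67 = 1.06 mA.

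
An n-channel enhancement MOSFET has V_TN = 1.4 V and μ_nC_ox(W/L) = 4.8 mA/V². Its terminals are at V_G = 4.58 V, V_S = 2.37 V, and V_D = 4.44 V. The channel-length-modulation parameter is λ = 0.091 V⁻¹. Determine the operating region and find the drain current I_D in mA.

Saturation; I_D = 1.87 mA

V_GS = V_G − V_S = 4.58 − 2.37 = 2.21 V; V_DS = V_D − V_S = 4.44 − 2.37 = 2.07 V.
V_ov = V_GS − V_TN = 2.21 − 1.4 = 0.81 V.
Since V_DS = 2.07 V ≥ V_ov = 0.81 V, the device is in saturation.
I_D = ½ k_n V_ov² (1 + λ V_DS) = 0.5 × 4.8 × 0.81² × (1 + 0.091 × 2.07) = 1.87 mA.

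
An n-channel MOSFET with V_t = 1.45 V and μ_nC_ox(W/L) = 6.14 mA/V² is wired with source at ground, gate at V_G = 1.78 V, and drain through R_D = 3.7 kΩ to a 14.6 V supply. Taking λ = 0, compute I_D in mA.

V_GS = V_G = 1.78 V, so V_ov = 1.78 − 1.45 = 0.33 V.
Assume saturation: I_D = ½ k_n V_ov² = 0.5 × 6.14 × 0.33² = 0.334 mA, giving V_DS = V_DD − I_D R_D = 14.6 − 0.334 × 3.7 = 13.4 V.
V_DS = 13.4 V ≥ V_ov = 0.33 V, confirming saturation.

I_D = 0.334 mA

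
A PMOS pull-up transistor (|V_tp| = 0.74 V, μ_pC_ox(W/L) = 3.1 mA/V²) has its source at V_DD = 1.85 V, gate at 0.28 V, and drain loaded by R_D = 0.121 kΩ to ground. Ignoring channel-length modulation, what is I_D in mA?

I_D = 1.07 mA

V_SG = V_DD − V_G = 1.85 − 0.28 = 1.57 V, so V_ov = 1.57 − 0.74 = 0.83 V.
Assume saturation: I_D = ½ k_p V_ov² = 0.5 × 3.1 × 0.83² = 1.07 mA, giving V_SD = V_DD − I_D R_D = 1.85 − 1.07 × 0.121 = 1.72 V.
V_SD = 1.72 V ≥ V_ov = 0.83 V, confirming saturation.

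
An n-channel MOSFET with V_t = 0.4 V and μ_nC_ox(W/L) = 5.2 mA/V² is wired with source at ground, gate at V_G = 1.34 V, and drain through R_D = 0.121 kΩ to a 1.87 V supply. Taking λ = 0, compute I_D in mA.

I_D = 2.30 mA

V_GS = V_G = 1.34 V, so V_ov = 1.34 − 0.4 = 0.94 V.
Assume saturation: I_D = ½ k_n V_ov² = 0.5 × 5.2 × 0.94² = 2.3 mA, giving V_DS = V_DD − I_D R_D = 1.87 − 2.3 × 0.121 = 1.59 V.
V_DS = 1.59 V ≥ V_ov = 0.94 V, confirming saturation.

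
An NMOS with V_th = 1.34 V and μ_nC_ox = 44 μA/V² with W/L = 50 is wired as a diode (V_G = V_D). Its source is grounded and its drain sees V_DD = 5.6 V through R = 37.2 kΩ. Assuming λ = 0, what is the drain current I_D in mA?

With gate tied to drain, V_GS = V_DS ≥ V_GS − V_th, so the device is in saturation.
k_n = μ_nC_ox · (W/L) = 2.2 mA/V².
KCL at the drain: ½ k_n (V_GS − V_th)² = (V_DD − V_GS)/R.
Let x = V_GS − 1.34. Then 40.9 x² + x − 4.26 = 0, giving x = 0.311 V (positive root), so V_GS = 1.65 V.
I_D = (V_DD − V_GS)/R = (5.6 − 1.65) / 37.2 = 0.106 mA.

I_D = 0.106 mA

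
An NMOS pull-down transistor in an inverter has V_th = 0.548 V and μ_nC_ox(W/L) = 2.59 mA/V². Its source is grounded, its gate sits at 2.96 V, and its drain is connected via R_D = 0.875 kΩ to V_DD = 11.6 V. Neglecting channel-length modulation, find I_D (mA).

I_D = 7.53 mA

V_GS = V_G = 2.96 V, so V_ov = 2.96 − 0.548 = 2.41 V.
Assume saturation: I_D = ½ k_n V_ov² = 0.5 × 2.59 × 2.41² = 7.53 mA, giving V_DS = V_DD − I_D R_D = 11.6 − 7.53 × 0.875 = 5.01 V.
V_DS = 5.01 V ≥ V_ov = 2.41 V, confirming saturation.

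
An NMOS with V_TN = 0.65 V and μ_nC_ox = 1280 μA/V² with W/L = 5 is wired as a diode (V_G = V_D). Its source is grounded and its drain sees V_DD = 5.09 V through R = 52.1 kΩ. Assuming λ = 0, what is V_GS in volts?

V_GS = 0.810 V

With gate tied to drain, V_GS = V_DS ≥ V_GS − V_TN, so the device is in saturation.
k_n = μ_nC_ox · (W/L) = 6.4 mA/V².
KCL at the drain: ½ k_n (V_GS − V_TN)² = (V_DD − V_GS)/R.
Let x = V_GS − 0.65. Then 167 x² + x − 4.44 = 0, giving x = 0.16 V (positive root), so V_GS = 0.81 V.
I_D = (V_DD − V_GS)/R = (5.09 − 0.81) / 52.1 = 0.0821 mA.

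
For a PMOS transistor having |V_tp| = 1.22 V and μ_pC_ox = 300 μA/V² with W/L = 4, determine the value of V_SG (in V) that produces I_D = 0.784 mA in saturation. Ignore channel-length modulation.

V_SG = 2.36 V

k_p = μ_pC_ox · (W/L) = 1.2 mA/V².
In saturation I_D = ½ k_p (V_SG − |V_tp|)², so V_SG − |V_tp| = √(2 I_D / k_p) = √(2 × 0.784 / 1.2) = 1.14 V.
V_SG = 1.22 + 1.14 = 2.36 V.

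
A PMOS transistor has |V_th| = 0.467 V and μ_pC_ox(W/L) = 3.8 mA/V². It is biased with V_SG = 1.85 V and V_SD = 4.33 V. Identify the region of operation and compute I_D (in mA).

Saturation; I_D = 3.63 mA

V_ov = V_SG − |V_th| = 1.85 − 0.467 = 1.38 V.
Since V_SD = 4.33 V ≥ V_ov = 1.38 V, the device is in saturation.
I_D = ½ k_p V_ov² = 0.5 × 3.8 × 1.38² = 3.63 mA.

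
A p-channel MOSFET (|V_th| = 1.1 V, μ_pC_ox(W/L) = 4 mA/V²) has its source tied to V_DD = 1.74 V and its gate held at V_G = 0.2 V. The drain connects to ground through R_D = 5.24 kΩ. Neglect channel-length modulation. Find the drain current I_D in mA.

V_SG = V_DD − V_G = 1.74 − 0.2 = 1.54 V, so V_ov = 1.54 − 1.1 = 0.44 V.
Assume saturation: I_D = ½ k_p V_ov² = 0.5 × 4 × 0.44² = 0.387 mA, giving V_SD = V_DD − I_D R_D = 1.74 − 0.387 × 5.24 = -0.289 V.
But -0.289 V < V_ov = 0.44 V, so the device is actually in triode.
In triode I_D = k_p[V_ov V_SD − ½ V_SD²] and I_D = (V_DD − V_SD)/R_D. Equating: 10.5 V_SD² − 10.22 V_SD + 1.74 = 0, giving V_SD = 0.22 V (the root below V_ov).
I_D = (1.74 − 0.22) / 5.24 = 0.29 mA.

I_D = 0.290 mA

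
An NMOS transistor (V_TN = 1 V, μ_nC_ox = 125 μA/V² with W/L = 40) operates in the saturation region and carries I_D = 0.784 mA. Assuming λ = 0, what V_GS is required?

V_GS = 1.56 V

k_n = μ_nC_ox · (W/L) = 5 mA/V².
In saturation I_D = ½ k_n (V_GS − V_TN)², so V_GS − V_TN = √(2 I_D / k_n) = √(2 × 0.784 / 5) = 0.56 V.
V_GS = 1 + 0.56 = 1.56 V.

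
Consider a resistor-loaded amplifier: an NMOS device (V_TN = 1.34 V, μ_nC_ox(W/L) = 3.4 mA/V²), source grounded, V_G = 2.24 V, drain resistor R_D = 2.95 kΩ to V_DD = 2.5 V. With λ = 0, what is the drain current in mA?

I_D = 0.748 mA

V_GS = V_G = 2.24 V, so V_ov = 2.24 − 1.34 = 0.9 V.
Assume saturation: I_D = ½ k_n V_ov² = 0.5 × 3.4 × 0.9² = 1.38 mA, giving V_DS = V_DD − I_D R_D = 2.5 − 1.38 × 2.95 = -1.56 V.
But -1.56 V < V_ov = 0.9 V, so the device is actually in triode.
In triode I_D = k_n[V_ov V_DS − ½ V_DS²] and I_D = (V_DD − V_DS)/R_D. Equating: 5.02 V_DS² − 10.03 V_DS + 2.5 = 0, giving V_DS = 0.292 V (the root below V_ov).
I_D = (2.5 − 0.292) / 2.95 = 0.748 mA.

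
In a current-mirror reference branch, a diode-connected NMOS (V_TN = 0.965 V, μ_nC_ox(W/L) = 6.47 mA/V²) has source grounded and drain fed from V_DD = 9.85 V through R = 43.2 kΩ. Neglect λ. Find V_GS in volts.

With gate tied to drain, V_GS = V_DS ≥ V_GS − V_TN, so the device is in saturation.
KCL at the drain: ½ k_n (V_GS − V_TN)² = (V_DD − V_GS)/R.
Let x = V_GS − 0.965. Then 140 x² + x − 8.885 = 0, giving x = 0.249 V (positive root), so V_GS = 1.21 V.
I_D = (V_DD − V_GS)/R = (9.85 − 1.21) / 43.2 = 0.2 mA.

V_GS = 1.21 V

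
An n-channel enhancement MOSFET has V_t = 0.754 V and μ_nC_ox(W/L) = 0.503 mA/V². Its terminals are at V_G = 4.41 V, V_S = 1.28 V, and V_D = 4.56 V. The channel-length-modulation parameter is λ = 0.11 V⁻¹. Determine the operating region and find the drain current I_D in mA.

Saturation; I_D = 1.93 mA

V_GS = V_G − V_S = 4.41 − 1.28 = 3.13 V; V_DS = V_D − V_S = 4.56 − 1.28 = 3.28 V.
V_ov = V_GS − V_t = 3.13 − 0.754 = 2.38 V.
Since V_DS = 3.28 V ≥ V_ov = 2.38 V, the device is in saturation.
I_D = ½ k_n V_ov² (1 + λ V_DS) = 0.5 × 0.503 × 2.38² × (1 + 0.11 × 3.28) = 1.93 mA.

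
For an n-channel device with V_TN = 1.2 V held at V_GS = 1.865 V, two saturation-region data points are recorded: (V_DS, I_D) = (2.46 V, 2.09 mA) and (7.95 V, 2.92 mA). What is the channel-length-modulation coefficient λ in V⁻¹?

With V_GS fixed, I_D ∝ (1 + λ V_DS) in saturation, so I_D2/I_D1 = (1 + λ V_DS2)/(1 + λ V_DS1).
2.92/2.09 = 1.397 = (1 + 7.95 λ)/(1 + 2.46 λ).
Solving: λ (I_D1 V_DS2 − I_D2 V_DS1) = I_D2 − I_D1, so λ = (2.92 − 2.09) / (2.09 × 7.95 − 2.92 × 2.46) = 0.83 / 9.43 = 0.088 V⁻¹.

λ = 0.0880 V⁻¹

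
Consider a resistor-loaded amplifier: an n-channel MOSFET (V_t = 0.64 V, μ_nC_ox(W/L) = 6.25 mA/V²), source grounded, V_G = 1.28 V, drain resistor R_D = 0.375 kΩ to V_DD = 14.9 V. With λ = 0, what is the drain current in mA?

I_D = 1.28 mA

V_GS = V_G = 1.28 V, so V_ov = 1.28 − 0.64 = 0.64 V.
Assume saturation: I_D = ½ k_n V_ov² = 0.5 × 6.25 × 0.64² = 1.28 mA, giving V_DS = V_DD − I_D R_D = 14.9 − 1.28 × 0.375 = 14.4 V.
V_DS = 14.4 V ≥ V_ov = 0.64 V, confirming saturation.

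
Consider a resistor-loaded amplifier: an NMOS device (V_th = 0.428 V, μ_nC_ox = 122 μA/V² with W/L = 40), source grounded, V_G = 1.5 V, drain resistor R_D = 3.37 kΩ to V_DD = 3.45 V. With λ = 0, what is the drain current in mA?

I_D = 0.963 mA

V_GS = V_G = 1.5 V, so V_ov = 1.5 − 0.428 = 1.07 V.
k_n = μ_nC_ox · (W/L) = 4.88 mA/V².
Assume saturation: I_D = ½ k_n V_ov² = 0.5 × 4.88 × 1.07² = 2.8 mA, giving V_DS = V_DD − I_D R_D = 3.45 − 2.8 × 3.37 = -6 V.
But -6 V < V_ov = 1.07 V, so the device is actually in triode.
In triode I_D = k_n[V_ov V_DS − ½ V_DS²] and I_D = (V_DD − V_DS)/R_D. Equating: 8.22 V_DS² − 18.63 V_DS + 3.45 = 0, giving V_DS = 0.203 V (the root below V_ov).
I_D = (3.45 − 0.203) / 3.37 = 0.963 mA.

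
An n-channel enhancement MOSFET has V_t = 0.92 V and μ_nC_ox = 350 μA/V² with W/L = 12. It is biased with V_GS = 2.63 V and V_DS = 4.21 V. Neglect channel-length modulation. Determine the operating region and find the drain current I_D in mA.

k_n = μ_nC_ox · (W/L) = 4.2 mA/V².
V_ov = V_GS − V_t = 2.63 − 0.92 = 1.71 V.
Since V_DS = 4.21 V ≥ V_ov = 1.71 V, the device is in saturation.
I_D = ½ k_n V_ov² = 0.5 × 4.2 × 1.71² = 6.14 mA.

Saturation; I_D = 6.14 mA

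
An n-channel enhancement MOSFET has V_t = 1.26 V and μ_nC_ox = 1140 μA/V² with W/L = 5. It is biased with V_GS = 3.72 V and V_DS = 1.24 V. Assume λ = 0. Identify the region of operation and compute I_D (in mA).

k_n = μ_nC_ox · (W/L) = 5.7 mA/V².
V_ov = V_GS − V_t = 3.72 − 1.26 = 2.46 V.
Since V_DS = 1.24 V < V_ov = 2.46 V, the device is in the triode region.
I_D = k_n [V_ov · V_DS − ½ V_DS²] = 5.7 × [2.46 × 1.24 − 0.5 × 1.24²] = 13 mA.

Triode; I_D = 13.0 mA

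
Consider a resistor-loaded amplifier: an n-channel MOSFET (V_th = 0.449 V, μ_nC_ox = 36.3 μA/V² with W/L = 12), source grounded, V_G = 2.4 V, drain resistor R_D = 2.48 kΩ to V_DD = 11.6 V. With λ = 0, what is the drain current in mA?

I_D = 0.829 mA

V_GS = V_G = 2.4 V, so V_ov = 2.4 − 0.449 = 1.95 V.
k_n = μ_nC_ox · (W/L) = 0.4356 mA/V².
Assume saturation: I_D = ½ k_n V_ov² = 0.5 × 0.4356 × 1.95² = 0.829 mA, giving V_DS = V_DD − I_D R_D = 11.6 − 0.829 × 2.48 = 9.54 V.
V_DS = 9.54 V ≥ V_ov = 1.95 V, confirming saturation.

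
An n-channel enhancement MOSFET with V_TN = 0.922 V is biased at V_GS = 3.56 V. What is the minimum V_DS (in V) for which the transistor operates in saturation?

The boundary between triode and saturation is V_DS = V_GS − V_TN = V_ov.
V_ov = 3.56 − 0.922 = 2.64 V.

V_DS,sat = 2.64 V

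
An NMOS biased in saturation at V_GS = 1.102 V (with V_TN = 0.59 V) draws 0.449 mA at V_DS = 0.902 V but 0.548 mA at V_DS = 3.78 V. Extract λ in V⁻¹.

λ = 0.0823 V⁻¹

With V_GS fixed, I_D ∝ (1 + λ V_DS) in saturation, so I_D2/I_D1 = (1 + λ V_DS2)/(1 + λ V_DS1).
0.548/0.449 = 1.22 = (1 + 3.78 λ)/(1 + 0.902 λ).
Solving: λ (I_D1 V_DS2 − I_D2 V_DS1) = I_D2 − I_D1, so λ = (0.548 − 0.449) / (0.449 × 3.78 − 0.548 × 0.902) = 0.099 / 1.2 = 0.0823 V⁻¹.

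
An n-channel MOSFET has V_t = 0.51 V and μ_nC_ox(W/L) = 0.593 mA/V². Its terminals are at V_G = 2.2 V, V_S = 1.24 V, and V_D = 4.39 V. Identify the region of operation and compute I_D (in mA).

V_GS = V_G − V_S = 2.2 − 1.24 = 0.96 V; V_DS = V_D − V_S = 4.39 − 1.24 = 3.15 V.
V_ov = V_GS − V_t = 0.96 − 0.51 = 0.45 V.
Since V_DS = 3.15 V ≥ V_ov = 0.45 V, the device is in saturation.
I_D = ½ k_n V_ov² = 0.5 × 0.593 × 0.45² = 0.06 mA.

Saturation; I_D = 0.0600 mA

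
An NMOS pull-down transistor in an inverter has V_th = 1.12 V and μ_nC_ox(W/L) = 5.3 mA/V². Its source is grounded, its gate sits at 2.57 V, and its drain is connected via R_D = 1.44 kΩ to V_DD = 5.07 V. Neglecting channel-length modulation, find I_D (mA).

I_D = 3.17 mA

V_GS = V_G = 2.57 V, so V_ov = 2.57 − 1.12 = 1.45 V.
Assume saturation: I_D = ½ k_n V_ov² = 0.5 × 5.3 × 1.45² = 5.57 mA, giving V_DS = V_DD − I_D R_D = 5.07 − 5.57 × 1.44 = -2.95 V.
But -2.95 V < V_ov = 1.45 V, so the device is actually in triode.
In triode I_D = k_n[V_ov V_DS − ½ V_DS²] and I_D = (V_DD − V_DS)/R_D. Equating: 3.82 V_DS² − 12.07 V_DS + 5.07 = 0, giving V_DS = 0.499 V (the root below V_ov).
I_D = (5.07 − 0.499) / 1.44 = 3.17 mA.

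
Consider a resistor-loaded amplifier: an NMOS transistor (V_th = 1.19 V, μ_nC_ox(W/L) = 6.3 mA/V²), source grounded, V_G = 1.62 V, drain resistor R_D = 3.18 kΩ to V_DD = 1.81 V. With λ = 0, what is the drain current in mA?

I_D = 0.488 mA

V_GS = V_G = 1.62 V, so V_ov = 1.62 − 1.19 = 0.43 V.
Assume saturation: I_D = ½ k_n V_ov² = 0.5 × 6.3 × 0.43² = 0.582 mA, giving V_DS = V_DD − I_D R_D = 1.81 − 0.582 × 3.18 = -0.0421 V.
But -0.0421 V < V_ov = 0.43 V, so the device is actually in triode.
In triode I_D = k_n[V_ov V_DS − ½ V_DS²] and I_D = (V_DD − V_DS)/R_D. Equating: 10 V_DS² − 9.615 V_DS + 1.81 = 0, giving V_DS = 0.257 V (the root below V_ov).
I_D = (1.81 − 0.257) / 3.18 = 0.488 mA.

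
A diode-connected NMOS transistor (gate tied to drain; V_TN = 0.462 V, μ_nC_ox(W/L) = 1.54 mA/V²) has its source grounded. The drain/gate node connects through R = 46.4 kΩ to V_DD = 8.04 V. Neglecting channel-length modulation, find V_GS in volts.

V_GS = 0.909 V

With gate tied to drain, V_GS = V_DS ≥ V_GS − V_TN, so the device is in saturation.
KCL at the drain: ½ k_n (V_GS − V_TN)² = (V_DD − V_GS)/R.
Let x = V_GS − 0.462. Then 35.7 x² + x − 7.578 = 0, giving x = 0.447 V (positive root), so V_GS = 0.909 V.
I_D = (V_DD − V_GS)/R = (8.04 − 0.909) / 46.4 = 0.154 mA.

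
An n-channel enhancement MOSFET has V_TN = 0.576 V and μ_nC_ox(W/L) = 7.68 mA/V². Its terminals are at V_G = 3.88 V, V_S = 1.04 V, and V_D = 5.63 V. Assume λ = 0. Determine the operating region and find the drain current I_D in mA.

Saturation; I_D = 19.7 mA

V_GS = V_G − V_S = 3.88 − 1.04 = 2.84 V; V_DS = V_D − V_S = 5.63 − 1.04 = 4.59 V.
V_ov = V_GS − V_TN = 2.84 − 0.576 = 2.26 V.
Since V_DS = 4.59 V ≥ V_ov = 2.26 V, the device is in saturation.
I_D = ½ k_n V_ov² = 0.5 × 7.68 × 2.26² = 19.7 mA.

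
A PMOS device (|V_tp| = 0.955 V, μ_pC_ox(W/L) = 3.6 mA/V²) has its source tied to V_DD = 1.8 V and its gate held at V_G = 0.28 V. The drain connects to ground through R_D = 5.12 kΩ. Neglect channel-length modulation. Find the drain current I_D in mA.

V_SG = V_DD − V_G = 1.8 − 0.28 = 1.52 V, so V_ov = 1.52 − 0.955 = 0.565 V.
Assume saturation: I_D = ½ k_p V_ov² = 0.5 × 3.6 × 0.565² = 0.575 mA, giving V_SD = V_DD − I_D R_D = 1.8 − 0.575 × 5.12 = -1.14 V.
But -1.14 V < V_ov = 0.565 V, so the device is actually in triode.
In triode I_D = k_p[V_ov V_SD − ½ V_SD²] and I_D = (V_DD − V_SD)/R_D. Equating: 9.22 V_SD² − 11.41 V_SD + 1.8 = 0, giving V_SD = 0.185 V (the root below V_ov).
I_D = (1.8 − 0.185) / 5.12 = 0.315 mA.

I_D = 0.315 mA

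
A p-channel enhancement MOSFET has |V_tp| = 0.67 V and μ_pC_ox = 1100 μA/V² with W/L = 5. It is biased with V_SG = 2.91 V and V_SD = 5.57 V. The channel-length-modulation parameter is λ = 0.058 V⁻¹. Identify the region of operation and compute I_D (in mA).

Saturation; I_D = 18.3 mA

k_p = μ_pC_ox · (W/L) = 5.5 mA/V².
V_ov = V_SG − |V_tp| = 2.91 − 0.67 = 2.24 V.
Since V_SD = 5.57 V ≥ V_ov = 2.24 V, the device is in saturation.
I_D = ½ k_p V_ov² (1 + λ V_SD) = 0.5 × 5.5 × 2.24² × (1 + 0.058 × 5.57) = 18.3 mA.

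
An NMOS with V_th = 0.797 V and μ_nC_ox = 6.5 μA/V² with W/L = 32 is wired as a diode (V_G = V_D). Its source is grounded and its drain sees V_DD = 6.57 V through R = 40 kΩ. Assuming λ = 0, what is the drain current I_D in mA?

With gate tied to drain, V_GS = V_DS ≥ V_GS − V_th, so the device is in saturation.
k_n = μ_nC_ox · (W/L) = 0.208 mA/V².
KCL at the drain: ½ k_n (V_GS − V_th)² = (V_DD − V_GS)/R.
Let x = V_GS − 0.797. Then 4.16 x² + x − 5.773 = 0, giving x = 1.06 V (positive root), so V_GS = 1.86 V.
I_D = (V_DD − V_GS)/R = (6.57 − 1.86) / 40 = 0.118 mA.

I_D = 0.118 mA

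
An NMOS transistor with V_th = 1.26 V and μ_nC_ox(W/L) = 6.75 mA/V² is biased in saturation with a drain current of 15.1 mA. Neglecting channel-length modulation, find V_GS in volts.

V_GS = 3.38 V

In saturation I_D = ½ k_n (V_GS − V_th)², so V_GS − V_th = √(2 I_D / k_n) = √(2 × 15.1 / 6.75) = 2.12 V.
V_GS = 1.26 + 2.12 = 3.38 V.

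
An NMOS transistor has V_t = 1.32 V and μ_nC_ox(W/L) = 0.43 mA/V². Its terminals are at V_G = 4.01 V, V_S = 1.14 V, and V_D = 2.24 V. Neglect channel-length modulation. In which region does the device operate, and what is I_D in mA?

Triode; I_D = 0.473 mA

V_GS = V_G − V_S = 4.01 − 1.14 = 2.87 V; V_DS = V_D − V_S = 2.24 − 1.14 = 1.1 V.
V_ov = V_GS − V_t = 2.87 − 1.32 = 1.55 V.
Since V_DS = 1.1 V < V_ov = 1.55 V, the device is in the triode region.
I_D = k_n [V_ov · V_DS − ½ V_DS²] = 0.43 × [1.55 × 1.1 − 0.5 × 1.1²] = 0.473 mA.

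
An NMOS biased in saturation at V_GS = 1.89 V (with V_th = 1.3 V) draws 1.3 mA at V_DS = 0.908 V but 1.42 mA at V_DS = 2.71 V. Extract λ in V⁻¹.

With V_GS fixed, I_D ∝ (1 + λ V_DS) in saturation, so I_D2/I_D1 = (1 + λ V_DS2)/(1 + λ V_DS1).
1.42/1.3 = 1.092 = (1 + 2.71 λ)/(1 + 0.908 λ).
Solving: λ (I_D1 V_DS2 − I_D2 V_DS1) = I_D2 − I_D1, so λ = (1.42 − 1.3) / (1.3 × 2.71 − 1.42 × 0.908) = 0.12 / 2.23 = 0.0537 V⁻¹.

λ = 0.0537 V⁻¹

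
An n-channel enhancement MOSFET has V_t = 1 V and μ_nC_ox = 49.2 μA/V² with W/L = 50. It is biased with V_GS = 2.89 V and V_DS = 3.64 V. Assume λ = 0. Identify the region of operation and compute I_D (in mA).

Saturation; I_D = 4.39 mA

k_n = μ_nC_ox · (W/L) = 2.46 mA/V².
V_ov = V_GS − V_t = 2.89 − 1 = 1.89 V.
Since V_DS = 3.64 V ≥ V_ov = 1.89 V, the device is in saturation.
I_D = ½ k_n V_ov² = 0.5 × 2.46 × 1.89² = 4.39 mA.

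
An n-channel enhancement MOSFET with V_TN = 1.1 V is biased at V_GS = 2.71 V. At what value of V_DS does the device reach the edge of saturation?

V_DS,sat = 1.61 V

The boundary between triode and saturation is V_DS = V_GS − V_TN = V_ov.
V_ov = 2.71 − 1.1 = 1.61 V.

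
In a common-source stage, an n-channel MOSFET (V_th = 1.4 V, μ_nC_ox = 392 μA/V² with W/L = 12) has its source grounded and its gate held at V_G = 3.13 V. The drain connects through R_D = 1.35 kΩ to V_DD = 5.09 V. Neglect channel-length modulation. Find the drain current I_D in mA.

I_D = 3.41 mA

V_GS = V_G = 3.13 V, so V_ov = 3.13 − 1.4 = 1.73 V.
k_n = μ_nC_ox · (W/L) = 4.704 mA/V².
Assume saturation: I_D = ½ k_n V_ov² = 0.5 × 4.704 × 1.73² = 7.04 mA, giving V_DS = V_DD − I_D R_D = 5.09 − 7.04 × 1.35 = -4.41 V.
But -4.41 V < V_ov = 1.73 V, so the device is actually in triode.
In triode I_D = k_n[V_ov V_DS − ½ V_DS²] and I_D = (V_DD − V_DS)/R_D. Equating: 3.18 V_DS² − 11.99 V_DS + 5.09 = 0, giving V_DS = 0.488 V (the root below V_ov).
I_D = (5.09 − 0.488) / 1.35 = 3.41 mA.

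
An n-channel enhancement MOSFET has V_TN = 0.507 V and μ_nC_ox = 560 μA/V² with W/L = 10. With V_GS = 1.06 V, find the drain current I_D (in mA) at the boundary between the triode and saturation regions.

At the boundary V_DS = V_ov = V_GS − V_TN = 1.06 − 0.507 = 0.553 V.
k_n = μ_nC_ox · (W/L) = 5.6 mA/V².
I_D = ½ k_n V_ov² = 0.5 × 5.6 × 0.553² = 0.856 mA.

I_D = 0.856 mA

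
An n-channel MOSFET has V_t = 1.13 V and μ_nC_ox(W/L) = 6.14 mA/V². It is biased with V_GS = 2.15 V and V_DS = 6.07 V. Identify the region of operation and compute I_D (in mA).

V_ov = V_GS − V_t = 2.15 − 1.13 = 1.02 V.
Since V_DS = 6.07 V ≥ V_ov = 1.02 V, the device is in saturation.
I_D = ½ k_n V_ov² = 0.5 × 6.14 × 1.02² = 3.19 mA.

Saturation; I_D = 3.19 mA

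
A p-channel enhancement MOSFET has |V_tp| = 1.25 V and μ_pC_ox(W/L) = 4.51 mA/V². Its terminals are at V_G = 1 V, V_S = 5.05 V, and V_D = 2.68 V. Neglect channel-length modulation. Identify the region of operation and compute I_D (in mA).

Triode; I_D = 17.3 mA

V_SG = V_S − V_G = 5.05 − 1 = 4.05 V; V_SD = V_S − V_D = 5.05 − 2.68 = 2.37 V.
V_ov = V_SG − |V_tp| = 4.05 − 1.25 = 2.8 V.
Since V_SD = 2.37 V < V_ov = 2.8 V, the device is in the triode region.
I_D = k_p [V_ov · V_SD − ½ V_SD²] = 4.51 × [2.8 × 2.37 − 0.5 × 2.37²] = 17.3 mA.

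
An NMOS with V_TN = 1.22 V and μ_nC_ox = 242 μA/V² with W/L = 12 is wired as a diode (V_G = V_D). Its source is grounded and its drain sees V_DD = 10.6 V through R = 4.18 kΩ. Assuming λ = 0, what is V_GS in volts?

With gate tied to drain, V_GS = V_DS ≥ V_GS − V_TN, so the device is in saturation.
k_n = μ_nC_ox · (W/L) = 2.904 mA/V².
KCL at the drain: ½ k_n (V_GS − V_TN)² = (V_DD − V_GS)/R.
Let x = V_GS − 1.22. Then 6.07 x² + x − 9.38 = 0, giving x = 1.16 V (positive root), so V_GS = 2.38 V.
I_D = (V_DD − V_GS)/R = (10.6 − 2.38) / 4.18 = 1.97 mA.

V_GS = 2.38 V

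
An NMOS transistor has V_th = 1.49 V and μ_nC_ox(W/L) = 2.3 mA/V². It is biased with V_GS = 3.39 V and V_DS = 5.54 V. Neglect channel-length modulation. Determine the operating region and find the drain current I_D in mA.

V_ov = V_GS − V_th = 3.39 − 1.49 = 1.9 V.
Since V_DS = 5.54 V ≥ V_ov = 1.9 V, the device is in saturation.
I_D = ½ k_n V_ov² = 0.5 × 2.3 × 1.9² = 4.15 mA.

Saturation; I_D = 4.15 mA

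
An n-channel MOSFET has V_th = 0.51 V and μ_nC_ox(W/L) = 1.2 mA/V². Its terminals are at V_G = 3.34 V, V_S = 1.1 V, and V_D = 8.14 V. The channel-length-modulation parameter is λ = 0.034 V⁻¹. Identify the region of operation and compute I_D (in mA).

V_GS = V_G − V_S = 3.34 − 1.1 = 2.24 V; V_DS = V_D − V_S = 8.14 − 1.1 = 7.04 V.
V_ov = V_GS − V_th = 2.24 − 0.51 = 1.73 V.
Since V_DS = 7.04 V ≥ V_ov = 1.73 V, the device is in saturation.
I_D = ½ k_n V_ov² (1 + λ V_DS) = 0.5 × 1.2 × 1.73² × (1 + 0.034 × 7.04) = 2.23 mA.

Saturation; I_D = 2.23 mA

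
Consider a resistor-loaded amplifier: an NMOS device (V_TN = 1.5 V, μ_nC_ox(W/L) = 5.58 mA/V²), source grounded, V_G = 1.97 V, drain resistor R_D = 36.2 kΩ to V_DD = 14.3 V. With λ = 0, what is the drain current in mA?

I_D = 0.390 mA

V_GS = V_G = 1.97 V, so V_ov = 1.97 − 1.5 = 0.47 V.
Assume saturation: I_D = ½ k_n V_ov² = 0.5 × 5.58 × 0.47² = 0.616 mA, giving V_DS = V_DD − I_D R_D = 14.3 − 0.616 × 36.2 = -8.01 V.
But -8.01 V < V_ov = 0.47 V, so the device is actually in triode.
In triode I_D = k_n[V_ov V_DS − ½ V_DS²] and I_D = (V_DD − V_DS)/R_D. Equating: 101 V_DS² − 95.94 V_DS + 14.3 = 0, giving V_DS = 0.185 V (the root below V_ov).
I_D = (14.3 − 0.185) / 36.2 = 0.39 mA.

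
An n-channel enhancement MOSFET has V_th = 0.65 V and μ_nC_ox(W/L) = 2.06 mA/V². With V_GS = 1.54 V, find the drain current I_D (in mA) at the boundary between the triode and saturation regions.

At the boundary V_DS = V_ov = V_GS − V_th = 1.54 − 0.65 = 0.89 V.
I_D = ½ k_n V_ov² = 0.5 × 2.06 × 0.89² = 0.816 mA.

I_D = 0.816 mA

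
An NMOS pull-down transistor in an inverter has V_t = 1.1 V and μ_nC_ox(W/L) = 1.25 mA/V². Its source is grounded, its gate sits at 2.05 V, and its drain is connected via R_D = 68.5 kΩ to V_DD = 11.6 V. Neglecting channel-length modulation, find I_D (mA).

V_GS = V_G = 2.05 V, so V_ov = 2.05 − 1.1 = 0.95 V.
Assume saturation: I_D = ½ k_n V_ov² = 0.5 × 1.25 × 0.95² = 0.564 mA, giving V_DS = V_DD − I_D R_D = 11.6 − 0.564 × 68.5 = -27 V.
But -27 V < V_ov = 0.95 V, so the device is actually in triode.
In triode I_D = k_n[V_ov V_DS − ½ V_DS²] and I_D = (V_DD − V_DS)/R_D. Equating: 42.8 V_DS² − 82.34 V_DS + 11.6 = 0, giving V_DS = 0.153 V (the root below V_ov).
I_D = (11.6 − 0.153) / 68.5 = 0.167 mA.

I_D = 0.167 mA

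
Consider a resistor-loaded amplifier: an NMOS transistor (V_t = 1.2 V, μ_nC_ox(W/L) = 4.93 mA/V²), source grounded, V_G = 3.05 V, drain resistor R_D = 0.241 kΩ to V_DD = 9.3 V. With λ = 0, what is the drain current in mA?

I_D = 8.44 mA

V_GS = V_G = 3.05 V, so V_ov = 3.05 − 1.2 = 1.85 V.
Assume saturation: I_D = ½ k_n V_ov² = 0.5 × 4.93 × 1.85² = 8.44 mA, giving V_DS = V_DD − I_D R_D = 9.3 − 8.44 × 0.241 = 7.27 V.
V_DS = 7.27 V ≥ V_ov = 1.85 V, confirming saturation.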